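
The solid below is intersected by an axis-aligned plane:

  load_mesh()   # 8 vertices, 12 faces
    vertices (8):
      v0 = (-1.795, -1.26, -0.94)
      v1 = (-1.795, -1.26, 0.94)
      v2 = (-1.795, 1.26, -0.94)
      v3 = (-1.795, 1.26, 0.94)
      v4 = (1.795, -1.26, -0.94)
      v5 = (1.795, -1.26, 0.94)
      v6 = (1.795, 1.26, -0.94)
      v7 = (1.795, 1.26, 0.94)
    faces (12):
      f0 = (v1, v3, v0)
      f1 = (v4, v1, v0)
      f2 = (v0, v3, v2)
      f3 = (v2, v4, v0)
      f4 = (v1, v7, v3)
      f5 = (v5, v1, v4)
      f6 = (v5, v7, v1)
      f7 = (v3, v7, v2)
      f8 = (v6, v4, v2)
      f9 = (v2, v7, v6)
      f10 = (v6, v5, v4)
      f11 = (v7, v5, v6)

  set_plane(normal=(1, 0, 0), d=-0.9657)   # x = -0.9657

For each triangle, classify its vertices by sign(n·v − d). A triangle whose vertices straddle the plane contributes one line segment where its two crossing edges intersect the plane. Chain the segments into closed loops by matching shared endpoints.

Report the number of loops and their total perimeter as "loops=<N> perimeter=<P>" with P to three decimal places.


loops=1 perimeter=8.800

Straddling triangles (8 of 12):
  (v4,v1,v0) [+--] → (-0.9657, -1.26, 0.505715)–(-0.9657, -1.26, -0.94)  len=1.4457
  (v2,v4,v0) [-+-] → (-0.9657, 0.677873, -0.94)–(-0.9657, -1.26, -0.94)  len=1.9379
  (v1,v7,v3) [-+-] → (-0.9657, -0.677873, 0.94)–(-0.9657, 1.26, 0.94)  len=1.9379
  (v5,v1,v4) [+-+] → (-0.9657, -1.26, 0.94)–(-0.9657, -1.26, 0.505715)  len=0.4343
  (v5,v7,v1) [++-] → (-0.9657, -0.677873, 0.94)–(-0.9657, -1.26, 0.94)  len=0.5821
  (v3,v7,v2) [-+-] → (-0.9657, 1.26, 0.94)–(-0.9657, 1.26, -0.505715)  len=1.4457
  (v6,v4,v2) [++-] → (-0.9657, 0.677873, -0.94)–(-0.9657, 1.26, -0.94)  len=0.5821
  (v2,v7,v6) [-++] → (-0.9657, 1.26, -0.505715)–(-0.9657, 1.26, -0.94)  len=0.4343

Chained into 1 loop(s):
  loop 1: 8 segments, perimeter = 8.8000
Total perimeter = 8.800


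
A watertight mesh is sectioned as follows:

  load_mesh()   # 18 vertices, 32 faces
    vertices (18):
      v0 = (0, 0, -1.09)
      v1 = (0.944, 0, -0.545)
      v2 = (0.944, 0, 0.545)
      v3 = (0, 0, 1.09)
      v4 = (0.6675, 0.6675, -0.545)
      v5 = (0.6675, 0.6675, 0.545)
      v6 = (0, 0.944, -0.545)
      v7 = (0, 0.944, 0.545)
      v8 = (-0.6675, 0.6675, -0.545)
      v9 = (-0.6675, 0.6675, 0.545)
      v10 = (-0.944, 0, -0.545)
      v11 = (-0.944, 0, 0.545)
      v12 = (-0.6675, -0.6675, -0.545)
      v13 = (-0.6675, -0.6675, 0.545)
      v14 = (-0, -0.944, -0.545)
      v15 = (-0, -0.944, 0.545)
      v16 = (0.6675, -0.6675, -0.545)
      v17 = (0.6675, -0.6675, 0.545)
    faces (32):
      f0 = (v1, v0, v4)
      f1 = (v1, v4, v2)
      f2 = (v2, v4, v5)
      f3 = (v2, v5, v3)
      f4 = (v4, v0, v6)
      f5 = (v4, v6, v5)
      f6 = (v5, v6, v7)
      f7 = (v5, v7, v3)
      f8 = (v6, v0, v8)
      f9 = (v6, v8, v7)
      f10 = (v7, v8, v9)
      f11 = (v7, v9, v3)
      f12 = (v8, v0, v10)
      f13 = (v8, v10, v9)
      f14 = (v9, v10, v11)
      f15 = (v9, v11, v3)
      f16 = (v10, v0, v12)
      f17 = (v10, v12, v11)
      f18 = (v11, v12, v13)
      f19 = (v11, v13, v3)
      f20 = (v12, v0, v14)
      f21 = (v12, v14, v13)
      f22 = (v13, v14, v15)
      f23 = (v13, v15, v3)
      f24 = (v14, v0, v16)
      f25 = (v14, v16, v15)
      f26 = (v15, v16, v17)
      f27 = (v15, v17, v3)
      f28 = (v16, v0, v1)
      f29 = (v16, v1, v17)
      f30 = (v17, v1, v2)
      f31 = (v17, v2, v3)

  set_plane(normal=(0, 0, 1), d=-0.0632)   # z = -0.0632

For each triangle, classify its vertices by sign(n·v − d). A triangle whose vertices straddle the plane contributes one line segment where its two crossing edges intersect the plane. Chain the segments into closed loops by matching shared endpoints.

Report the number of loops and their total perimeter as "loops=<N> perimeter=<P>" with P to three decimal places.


Straddling triangles (16 of 32):
  (v1,v4,v2) [--+] → (0.789718, 0.372453, -0.0632)–(0.944, 0, -0.0632)  len=0.4031
  (v2,v4,v5) [+-+] → (0.789718, 0.372453, -0.0632)–(0.6675, 0.6675, -0.0632)  len=0.3194
  (v4,v6,v5) [--+] → (0.295047, 0.821782, -0.0632)–(0.6675, 0.6675, -0.0632)  len=0.4031
  (v5,v6,v7) [+-+] → (0.295047, 0.821782, -0.0632)–(0, 0.944, -0.0632)  len=0.3194
  (v6,v8,v7) [--+] → (-0.372453, 0.789718, -0.0632)–(0, 0.944, -0.0632)  len=0.4031
  (v7,v8,v9) [+-+] → (-0.372453, 0.789718, -0.0632)–(-0.6675, 0.6675, -0.0632)  len=0.3194
  (v8,v10,v9) [--+] → (-0.821782, 0.295047, -0.0632)–(-0.6675, 0.6675, -0.0632)  len=0.4031
  (v9,v10,v11) [+-+] → (-0.821782, 0.295047, -0.0632)–(-0.944, 0, -0.0632)  len=0.3194
  (v10,v12,v11) [--+] → (-0.789718, -0.372453, -0.0632)–(-0.944, 0, -0.0632)  len=0.4031
  (v11,v12,v13) [+-+] → (-0.789718, -0.372453, -0.0632)–(-0.6675, -0.6675, -0.0632)  len=0.3194
  (v12,v14,v13) [--+] → (-0.295047, -0.821782, -0.0632)–(-0.6675, -0.6675, -0.0632)  len=0.4031
  (v13,v14,v15) [+-+] → (-0.295047, -0.821782, -0.0632)–(0, -0.944, -0.0632)  len=0.3194
  (v14,v16,v15) [--+] → (0.372453, -0.789718, -0.0632)–(0, -0.944, -0.0632)  len=0.4031
  (v15,v16,v17) [+-+] → (0.372453, -0.789718, -0.0632)–(0.6675, -0.6675, -0.0632)  len=0.3194
  (v16,v1,v17) [--+] → (0.821782, -0.295047, -0.0632)–(0.6675, -0.6675, -0.0632)  len=0.4031
  (v17,v1,v2) [+-+] → (0.821782, -0.295047, -0.0632)–(0.944, 0, -0.0632)  len=0.3194

Chained into 1 loop(s):
  loop 1: 16 segments, perimeter = 5.7800
Total perimeter = 5.780

loops=1 perimeter=5.780


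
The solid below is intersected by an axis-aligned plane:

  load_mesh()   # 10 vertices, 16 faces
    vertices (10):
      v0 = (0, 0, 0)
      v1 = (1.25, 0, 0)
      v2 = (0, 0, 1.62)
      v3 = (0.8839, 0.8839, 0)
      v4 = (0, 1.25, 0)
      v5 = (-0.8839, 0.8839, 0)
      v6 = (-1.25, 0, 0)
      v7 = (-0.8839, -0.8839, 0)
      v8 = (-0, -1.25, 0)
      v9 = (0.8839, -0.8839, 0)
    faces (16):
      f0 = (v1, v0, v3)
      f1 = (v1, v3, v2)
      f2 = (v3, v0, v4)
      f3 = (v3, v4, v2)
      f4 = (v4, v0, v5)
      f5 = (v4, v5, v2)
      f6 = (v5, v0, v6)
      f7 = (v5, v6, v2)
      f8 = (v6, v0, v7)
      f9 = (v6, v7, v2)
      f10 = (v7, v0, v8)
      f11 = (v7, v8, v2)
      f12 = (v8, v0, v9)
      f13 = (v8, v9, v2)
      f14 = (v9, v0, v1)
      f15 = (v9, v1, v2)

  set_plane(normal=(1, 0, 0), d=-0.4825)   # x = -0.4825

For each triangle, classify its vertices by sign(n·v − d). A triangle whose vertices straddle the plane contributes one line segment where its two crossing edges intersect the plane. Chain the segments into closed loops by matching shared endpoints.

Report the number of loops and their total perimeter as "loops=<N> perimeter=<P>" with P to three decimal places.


Straddling triangles (8 of 16):
  (v4,v0,v5) [++-] → (-0.4825, 0.4825, 0)–(-0.4825, 1.05015, 0)  len=0.5677
  (v4,v5,v2) [+-+] → (-0.4825, 1.05015, 0)–(-0.4825, 0.4825, 0.735681)  len=0.9292
  (v5,v0,v6) [-+-] → (-0.4825, 0.4825, 0)–(-0.4825, 0, 0)  len=0.4825
  (v5,v6,v2) [--+] → (-0.4825, 0, 0.99468)–(-0.4825, 0.4825, 0.735681)  len=0.5476
  (v6,v0,v7) [-+-] → (-0.4825, 0, 0)–(-0.4825, -0.4825, 0)  len=0.4825
  (v6,v7,v2) [--+] → (-0.4825, -0.4825, 0.735681)–(-0.4825, 0, 0.99468)  len=0.5476
  (v7,v0,v8) [-++] → (-0.4825, -0.4825, 0)–(-0.4825, -1.05015, 0)  len=0.5677
  (v7,v8,v2) [-++] → (-0.4825, -1.05015, 0)–(-0.4825, -0.4825, 0.735681)  len=0.9292

Chained into 1 loop(s):
  loop 1: 8 segments, perimeter = 5.0540
Total perimeter = 5.054

loops=1 perimeter=5.054


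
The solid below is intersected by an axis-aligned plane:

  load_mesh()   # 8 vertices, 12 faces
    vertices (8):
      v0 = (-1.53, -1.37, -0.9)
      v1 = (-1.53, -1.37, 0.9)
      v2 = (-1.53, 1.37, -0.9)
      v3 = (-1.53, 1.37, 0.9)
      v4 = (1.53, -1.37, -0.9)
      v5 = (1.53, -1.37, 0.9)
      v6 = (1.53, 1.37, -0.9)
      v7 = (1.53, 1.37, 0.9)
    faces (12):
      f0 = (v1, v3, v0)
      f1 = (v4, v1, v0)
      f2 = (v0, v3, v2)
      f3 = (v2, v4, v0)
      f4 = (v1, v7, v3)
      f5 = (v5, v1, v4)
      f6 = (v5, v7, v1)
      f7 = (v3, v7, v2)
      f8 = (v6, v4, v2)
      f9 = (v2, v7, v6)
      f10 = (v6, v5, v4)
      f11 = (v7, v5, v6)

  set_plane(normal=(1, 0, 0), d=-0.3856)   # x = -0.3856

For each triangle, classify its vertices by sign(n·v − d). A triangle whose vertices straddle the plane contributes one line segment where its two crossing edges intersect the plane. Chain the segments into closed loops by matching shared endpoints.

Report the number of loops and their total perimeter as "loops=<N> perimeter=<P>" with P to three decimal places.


loops=1 perimeter=9.080

Straddling triangles (8 of 12):
  (v4,v1,v0) [+--] → (-0.3856, -1.37, 0.226824)–(-0.3856, -1.37, -0.9)  len=1.1268
  (v2,v4,v0) [-+-] → (-0.3856, 0.345276, -0.9)–(-0.3856, -1.37, -0.9)  len=1.7153
  (v1,v7,v3) [-+-] → (-0.3856, -0.345276, 0.9)–(-0.3856, 1.37, 0.9)  len=1.7153
  (v5,v1,v4) [+-+] → (-0.3856, -1.37, 0.9)–(-0.3856, -1.37, 0.226824)  len=0.6732
  (v5,v7,v1) [++-] → (-0.3856, -0.345276, 0.9)–(-0.3856, -1.37, 0.9)  len=1.0247
  (v3,v7,v2) [-+-] → (-0.3856, 1.37, 0.9)–(-0.3856, 1.37, -0.226824)  len=1.1268
  (v6,v4,v2) [++-] → (-0.3856, 0.345276, -0.9)–(-0.3856, 1.37, -0.9)  len=1.0247
  (v2,v7,v6) [-++] → (-0.3856, 1.37, -0.226824)–(-0.3856, 1.37, -0.9)  len=0.6732

Chained into 1 loop(s):
  loop 1: 8 segments, perimeter = 9.0800
Total perimeter = 9.080


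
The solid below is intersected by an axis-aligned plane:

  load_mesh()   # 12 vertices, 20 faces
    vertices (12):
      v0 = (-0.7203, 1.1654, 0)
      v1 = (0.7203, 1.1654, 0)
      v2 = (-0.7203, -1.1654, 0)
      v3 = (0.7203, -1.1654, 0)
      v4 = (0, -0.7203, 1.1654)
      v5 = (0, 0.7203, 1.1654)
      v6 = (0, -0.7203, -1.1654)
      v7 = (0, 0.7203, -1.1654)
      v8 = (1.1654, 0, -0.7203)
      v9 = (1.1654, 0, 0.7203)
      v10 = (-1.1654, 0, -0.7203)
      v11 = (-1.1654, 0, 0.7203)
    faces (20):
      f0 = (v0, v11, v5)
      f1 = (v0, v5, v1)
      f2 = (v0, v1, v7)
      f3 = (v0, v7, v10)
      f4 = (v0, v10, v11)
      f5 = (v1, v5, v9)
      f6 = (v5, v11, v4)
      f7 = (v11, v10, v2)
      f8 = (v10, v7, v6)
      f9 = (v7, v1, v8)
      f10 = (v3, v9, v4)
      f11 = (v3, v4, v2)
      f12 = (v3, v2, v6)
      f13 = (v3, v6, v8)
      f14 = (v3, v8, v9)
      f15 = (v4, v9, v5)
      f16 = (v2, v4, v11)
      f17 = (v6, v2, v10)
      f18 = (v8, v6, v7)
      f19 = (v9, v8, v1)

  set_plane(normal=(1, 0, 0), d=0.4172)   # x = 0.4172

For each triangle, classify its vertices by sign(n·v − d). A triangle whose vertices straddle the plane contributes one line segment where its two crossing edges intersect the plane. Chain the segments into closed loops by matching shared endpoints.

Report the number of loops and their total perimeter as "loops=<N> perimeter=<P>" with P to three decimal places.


loops=1 perimeter=6.867

Straddling triangles (10 of 20):
  (v0,v5,v1) [--+] → (0.4172, 0.978103, 0.490397)–(0.4172, 1.1654, 0)  len=0.5249
  (v0,v1,v7) [-+-] → (0.4172, 1.1654, 0)–(0.4172, 0.978103, -0.490397)  len=0.5249
  (v1,v5,v9) [+-+] → (0.4172, 0.978103, 0.490397)–(0.4172, 0.462441, 1.00606)  len=0.7293
  (v7,v1,v8) [-++] → (0.4172, 0.978103, -0.490397)–(0.4172, 0.462441, -1.00606)  len=0.7293
  (v3,v9,v4) [++-] → (0.4172, -0.462441, 1.00606)–(0.4172, -0.978103, 0.490397)  len=0.7293
  (v3,v4,v2) [+--] → (0.4172, -0.978103, 0.490397)–(0.4172, -1.1654, 0)  len=0.5249
  (v3,v2,v6) [+--] → (0.4172, -1.1654, 0)–(0.4172, -0.978103, -0.490397)  len=0.5249
  (v3,v6,v8) [+-+] → (0.4172, -0.978103, -0.490397)–(0.4172, -0.462441, -1.00606)  len=0.7293
  (v4,v9,v5) [-+-] → (0.4172, -0.462441, 1.00606)–(0.4172, 0.462441, 1.00606)  len=0.9249
  (v8,v6,v7) [+--] → (0.4172, -0.462441, -1.00606)–(0.4172, 0.462441, -1.00606)  len=0.9249

Chained into 1 loop(s):
  loop 1: 10 segments, perimeter = 6.8666
Total perimeter = 6.867


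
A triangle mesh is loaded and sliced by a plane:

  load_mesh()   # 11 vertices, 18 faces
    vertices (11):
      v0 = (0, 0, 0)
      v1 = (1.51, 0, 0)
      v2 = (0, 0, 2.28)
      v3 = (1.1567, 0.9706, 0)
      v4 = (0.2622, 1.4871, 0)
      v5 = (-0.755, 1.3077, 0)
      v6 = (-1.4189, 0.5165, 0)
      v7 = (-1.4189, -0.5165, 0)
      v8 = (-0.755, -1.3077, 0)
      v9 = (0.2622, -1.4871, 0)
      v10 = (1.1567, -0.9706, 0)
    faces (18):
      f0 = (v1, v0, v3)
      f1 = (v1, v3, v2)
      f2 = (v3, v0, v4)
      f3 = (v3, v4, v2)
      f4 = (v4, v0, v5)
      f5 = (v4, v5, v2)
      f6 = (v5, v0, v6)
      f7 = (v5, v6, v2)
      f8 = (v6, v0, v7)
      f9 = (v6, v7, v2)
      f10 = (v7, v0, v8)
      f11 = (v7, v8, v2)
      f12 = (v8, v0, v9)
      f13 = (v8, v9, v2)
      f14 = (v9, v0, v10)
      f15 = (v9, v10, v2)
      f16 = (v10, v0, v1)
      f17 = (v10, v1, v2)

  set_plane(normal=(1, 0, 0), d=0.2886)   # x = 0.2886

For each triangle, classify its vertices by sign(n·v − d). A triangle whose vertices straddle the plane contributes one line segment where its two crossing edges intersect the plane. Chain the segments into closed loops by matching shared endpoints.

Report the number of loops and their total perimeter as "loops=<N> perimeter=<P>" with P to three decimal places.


loops=1 perimeter=7.711

Straddling triangles (8 of 18):
  (v1,v0,v3) [+-+] → (0.2886, 0, 0)–(0.2886, 0.242168, 0)  len=0.2422
  (v1,v3,v2) [++-] → (0.2886, 0.242168, 1.71113)–(0.2886, 0, 1.84423)  len=0.2763
  (v3,v0,v4) [+--] → (0.2886, 0.242168, 0)–(0.2886, 1.47186, 0)  len=1.2297
  (v3,v4,v2) [+--] → (0.2886, 1.47186, 0)–(0.2886, 0.242168, 1.71113)  len=2.1072
  (v9,v0,v10) [--+] → (0.2886, -0.242168, 0)–(0.2886, -1.47186, 0)  len=1.2297
  (v9,v10,v2) [-+-] → (0.2886, -1.47186, 0)–(0.2886, -0.242168, 1.71113)  len=2.1072
  (v10,v0,v1) [+-+] → (0.2886, -0.242168, 0)–(0.2886, 0, 0)  len=0.2422
  (v10,v1,v2) [++-] → (0.2886, 0, 1.84423)–(0.2886, -0.242168, 1.71113)  len=0.2763

Chained into 1 loop(s):
  loop 1: 8 segments, perimeter = 7.7107
Total perimeter = 7.711


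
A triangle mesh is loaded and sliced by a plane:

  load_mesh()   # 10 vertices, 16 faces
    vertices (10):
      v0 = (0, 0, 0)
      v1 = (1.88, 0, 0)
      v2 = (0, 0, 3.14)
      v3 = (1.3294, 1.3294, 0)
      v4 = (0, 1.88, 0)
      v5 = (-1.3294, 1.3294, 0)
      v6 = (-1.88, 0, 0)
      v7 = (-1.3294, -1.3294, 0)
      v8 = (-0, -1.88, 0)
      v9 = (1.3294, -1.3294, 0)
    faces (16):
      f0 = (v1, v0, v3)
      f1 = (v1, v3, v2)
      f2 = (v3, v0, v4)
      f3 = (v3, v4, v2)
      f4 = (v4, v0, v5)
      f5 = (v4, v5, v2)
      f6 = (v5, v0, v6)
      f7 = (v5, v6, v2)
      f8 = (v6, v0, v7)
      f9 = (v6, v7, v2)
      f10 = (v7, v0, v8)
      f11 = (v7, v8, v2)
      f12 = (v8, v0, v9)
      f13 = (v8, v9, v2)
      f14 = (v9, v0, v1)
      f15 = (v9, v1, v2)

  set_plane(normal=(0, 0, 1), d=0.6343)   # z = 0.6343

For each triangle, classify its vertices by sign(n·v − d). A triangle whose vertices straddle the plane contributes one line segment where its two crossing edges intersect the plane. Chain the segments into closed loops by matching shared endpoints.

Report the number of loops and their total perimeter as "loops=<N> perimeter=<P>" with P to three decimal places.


Straddling triangles (8 of 16):
  (v1,v3,v2) [--+] → (1.06085, 1.06085, 0.6343)–(1.50023, 0, 0.6343)  len=1.1482
  (v3,v4,v2) [--+] → (0, 1.50023, 0.6343)–(1.06085, 1.06085, 0.6343)  len=1.1482
  (v4,v5,v2) [--+] → (-1.06085, 1.06085, 0.6343)–(0, 1.50023, 0.6343)  len=1.1482
  (v5,v6,v2) [--+] → (-1.50023, 0, 0.6343)–(-1.06085, 1.06085, 0.6343)  len=1.1482
  (v6,v7,v2) [--+] → (-1.06085, -1.06085, 0.6343)–(-1.50023, 0, 0.6343)  len=1.1482
  (v7,v8,v2) [--+] → (0, -1.50023, 0.6343)–(-1.06085, -1.06085, 0.6343)  len=1.1482
  (v8,v9,v2) [--+] → (1.06085, -1.06085, 0.6343)–(0, -1.50023, 0.6343)  len=1.1482
  (v9,v1,v2) [--+] → (1.50023, 0, 0.6343)–(1.06085, -1.06085, 0.6343)  len=1.1482

Chained into 1 loop(s):
  loop 1: 8 segments, perimeter = 9.1859
Total perimeter = 9.186

loops=1 perimeter=9.186


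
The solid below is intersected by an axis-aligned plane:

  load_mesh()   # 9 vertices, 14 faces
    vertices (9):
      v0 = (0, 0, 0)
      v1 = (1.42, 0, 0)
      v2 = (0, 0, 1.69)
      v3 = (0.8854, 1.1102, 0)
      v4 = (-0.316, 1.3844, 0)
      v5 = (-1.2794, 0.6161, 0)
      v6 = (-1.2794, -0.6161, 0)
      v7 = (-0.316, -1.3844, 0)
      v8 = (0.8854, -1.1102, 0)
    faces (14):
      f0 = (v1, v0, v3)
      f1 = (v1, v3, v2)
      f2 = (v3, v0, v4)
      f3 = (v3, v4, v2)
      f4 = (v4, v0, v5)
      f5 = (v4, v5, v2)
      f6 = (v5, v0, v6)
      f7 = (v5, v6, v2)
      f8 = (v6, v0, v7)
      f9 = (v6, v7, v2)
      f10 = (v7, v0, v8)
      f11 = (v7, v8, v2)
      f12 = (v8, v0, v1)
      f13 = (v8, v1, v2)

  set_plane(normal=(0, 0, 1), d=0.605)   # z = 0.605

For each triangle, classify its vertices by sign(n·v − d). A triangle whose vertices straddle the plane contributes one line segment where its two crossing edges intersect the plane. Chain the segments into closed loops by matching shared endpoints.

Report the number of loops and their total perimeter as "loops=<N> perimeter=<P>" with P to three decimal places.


loops=1 perimeter=5.538

Straddling triangles (7 of 14):
  (v1,v3,v2) [--+] → (0.568437, 0.712762, 0.605)–(0.911657, 0, 0.605)  len=0.7911
  (v3,v4,v2) [--+] → (-0.202876, 0.888801, 0.605)–(0.568437, 0.712762, 0.605)  len=0.7911
  (v4,v5,v2) [--+] → (-0.82139, 0.395543, 0.605)–(-0.202876, 0.888801, 0.605)  len=0.7911
  (v5,v6,v2) [--+] → (-0.82139, -0.395543, 0.605)–(-0.82139, 0.395543, 0.605)  len=0.7911
  (v6,v7,v2) [--+] → (-0.202876, -0.888801, 0.605)–(-0.82139, -0.395543, 0.605)  len=0.7911
  (v7,v8,v2) [--+] → (0.568437, -0.712762, 0.605)–(-0.202876, -0.888801, 0.605)  len=0.7911
  (v8,v1,v2) [--+] → (0.911657, 0, 0.605)–(0.568437, -0.712762, 0.605)  len=0.7911

Chained into 1 loop(s):
  loop 1: 7 segments, perimeter = 5.5378
Total perimeter = 5.538


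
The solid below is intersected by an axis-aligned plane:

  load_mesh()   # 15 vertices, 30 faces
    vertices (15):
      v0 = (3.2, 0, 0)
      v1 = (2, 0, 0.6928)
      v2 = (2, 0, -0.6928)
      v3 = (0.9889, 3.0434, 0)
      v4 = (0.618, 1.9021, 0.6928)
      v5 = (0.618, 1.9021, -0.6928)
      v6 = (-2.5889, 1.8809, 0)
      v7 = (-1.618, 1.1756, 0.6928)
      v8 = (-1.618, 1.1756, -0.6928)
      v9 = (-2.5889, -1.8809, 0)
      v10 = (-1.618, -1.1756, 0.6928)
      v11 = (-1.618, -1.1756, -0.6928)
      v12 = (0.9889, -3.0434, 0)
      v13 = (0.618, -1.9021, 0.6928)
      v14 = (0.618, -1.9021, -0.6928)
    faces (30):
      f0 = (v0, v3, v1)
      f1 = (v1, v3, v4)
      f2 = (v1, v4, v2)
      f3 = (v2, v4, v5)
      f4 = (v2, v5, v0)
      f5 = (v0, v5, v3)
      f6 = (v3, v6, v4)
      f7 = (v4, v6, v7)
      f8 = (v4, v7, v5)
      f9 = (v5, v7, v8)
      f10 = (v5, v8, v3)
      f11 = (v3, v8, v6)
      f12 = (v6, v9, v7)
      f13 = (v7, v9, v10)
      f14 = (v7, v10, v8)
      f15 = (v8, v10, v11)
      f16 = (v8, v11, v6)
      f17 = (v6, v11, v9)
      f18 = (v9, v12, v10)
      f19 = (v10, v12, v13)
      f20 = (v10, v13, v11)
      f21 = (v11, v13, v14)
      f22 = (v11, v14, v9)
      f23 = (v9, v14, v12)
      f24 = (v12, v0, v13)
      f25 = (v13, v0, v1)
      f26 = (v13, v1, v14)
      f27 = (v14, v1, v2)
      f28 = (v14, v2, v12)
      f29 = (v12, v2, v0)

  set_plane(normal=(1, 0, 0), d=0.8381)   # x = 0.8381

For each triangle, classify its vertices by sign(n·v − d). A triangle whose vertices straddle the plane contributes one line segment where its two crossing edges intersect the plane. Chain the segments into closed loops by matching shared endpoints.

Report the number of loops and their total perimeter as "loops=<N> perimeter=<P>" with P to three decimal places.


loops=2 perimeter=9.029

Straddling triangles (16 of 30):
  (v1,v3,v4) [++-] → (0.8381, 2.57937, 0.281678)–(0.8381, 1.59917, 0.6928)  len=1.0629
  (v1,v4,v2) [+-+] → (0.8381, 1.59917, 0.6928)–(0.8381, 1.59917, 0.472127)  len=0.2207
  (v2,v4,v5) [+--] → (0.8381, 1.59917, 0.472127)–(0.8381, 1.59917, -0.6928)  len=1.1649
  (v2,v5,v0) [+-+] → (0.8381, 1.59917, -0.6928)–(0.8381, 1.73996, -0.633743)  len=0.1527
  (v0,v5,v3) [+-+] → (0.8381, 1.73996, -0.633743)–(0.8381, 2.57937, -0.281678)  len=0.9103
  (v3,v6,v4) [+--] → (0.8381, 2.9944, 0)–(0.8381, 2.57937, 0.281678)  len=0.5016
  (v5,v8,v3) [--+] → (0.8381, 2.93535, -0.040076)–(0.8381, 2.57937, -0.281678)  len=0.4302
  (v3,v8,v6) [+--] → (0.8381, 2.93535, -0.040076)–(0.8381, 2.9944, 0)  len=0.0714
  (v9,v12,v10) [-+-] → (0.8381, -2.9944, 0)–(0.8381, -2.93535, 0.040076)  len=0.0714
  (v10,v12,v13) [-+-] → (0.8381, -2.93535, 0.040076)–(0.8381, -2.57937, 0.281678)  len=0.4302
  (v9,v14,v12) [--+] → (0.8381, -2.57937, -0.281678)–(0.8381, -2.9944, 0)  len=0.5016
  (v12,v0,v13) [++-] → (0.8381, -1.73996, 0.633743)–(0.8381, -2.57937, 0.281678)  len=0.9103
  (v13,v0,v1) [-++] → (0.8381, -1.73996, 0.633743)–(0.8381, -1.59917, 0.6928)  len=0.1527
  (v13,v1,v14) [-+-] → (0.8381, -1.59917, 0.6928)–(0.8381, -1.59917, -0.472127)  len=1.1649
  (v14,v1,v2) [-++] → (0.8381, -1.59917, -0.472127)–(0.8381, -1.59917, -0.6928)  len=0.2207
  (v14,v2,v12) [-++] → (0.8381, -1.59917, -0.6928)–(0.8381, -2.57937, -0.281678)  len=1.0629

Chained into 2 loop(s):
  loop 1: 8 segments, perimeter = 4.5146
  loop 2: 8 segments, perimeter = 4.5146
Total perimeter = 9.029


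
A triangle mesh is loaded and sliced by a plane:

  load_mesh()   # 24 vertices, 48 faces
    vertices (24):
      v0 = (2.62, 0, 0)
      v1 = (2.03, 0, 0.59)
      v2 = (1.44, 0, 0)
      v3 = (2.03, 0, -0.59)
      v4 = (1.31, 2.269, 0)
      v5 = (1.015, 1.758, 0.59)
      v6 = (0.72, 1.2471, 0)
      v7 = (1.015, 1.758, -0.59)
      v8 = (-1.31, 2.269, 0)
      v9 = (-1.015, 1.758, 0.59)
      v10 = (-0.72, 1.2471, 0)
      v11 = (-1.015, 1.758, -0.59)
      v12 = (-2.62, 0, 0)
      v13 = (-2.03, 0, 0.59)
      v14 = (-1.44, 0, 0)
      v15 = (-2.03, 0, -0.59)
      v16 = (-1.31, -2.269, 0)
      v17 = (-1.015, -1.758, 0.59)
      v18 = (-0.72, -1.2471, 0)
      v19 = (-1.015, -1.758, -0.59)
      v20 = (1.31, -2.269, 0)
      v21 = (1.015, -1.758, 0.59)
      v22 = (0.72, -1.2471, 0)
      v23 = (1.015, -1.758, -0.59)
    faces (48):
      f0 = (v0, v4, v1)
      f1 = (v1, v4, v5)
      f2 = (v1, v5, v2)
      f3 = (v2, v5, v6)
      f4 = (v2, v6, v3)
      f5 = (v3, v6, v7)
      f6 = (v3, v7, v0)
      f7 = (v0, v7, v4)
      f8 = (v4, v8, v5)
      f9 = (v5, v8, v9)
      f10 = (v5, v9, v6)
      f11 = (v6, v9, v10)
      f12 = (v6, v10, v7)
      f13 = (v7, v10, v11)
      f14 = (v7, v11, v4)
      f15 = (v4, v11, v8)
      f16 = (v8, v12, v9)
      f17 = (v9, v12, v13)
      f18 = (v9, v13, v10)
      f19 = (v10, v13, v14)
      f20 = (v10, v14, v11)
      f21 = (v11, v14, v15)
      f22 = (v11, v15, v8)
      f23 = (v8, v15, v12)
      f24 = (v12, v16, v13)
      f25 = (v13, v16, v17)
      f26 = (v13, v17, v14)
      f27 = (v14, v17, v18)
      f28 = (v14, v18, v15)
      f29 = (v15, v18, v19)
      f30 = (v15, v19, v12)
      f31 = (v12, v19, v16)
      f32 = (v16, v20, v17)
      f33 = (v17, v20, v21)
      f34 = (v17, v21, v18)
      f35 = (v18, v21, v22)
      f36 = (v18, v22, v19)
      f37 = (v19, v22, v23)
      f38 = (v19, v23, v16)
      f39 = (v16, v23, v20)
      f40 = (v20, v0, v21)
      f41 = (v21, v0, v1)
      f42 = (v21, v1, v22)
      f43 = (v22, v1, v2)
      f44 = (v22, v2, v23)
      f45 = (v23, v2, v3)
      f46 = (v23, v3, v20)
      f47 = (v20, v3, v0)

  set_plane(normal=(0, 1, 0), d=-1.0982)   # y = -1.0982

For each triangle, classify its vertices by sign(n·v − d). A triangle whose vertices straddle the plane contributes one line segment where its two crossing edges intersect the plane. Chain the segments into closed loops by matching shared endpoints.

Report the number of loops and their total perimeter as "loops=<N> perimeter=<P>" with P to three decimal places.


loops=2 perimeter=6.675

Straddling triangles (16 of 48):
  (v12,v16,v13) [+-+] → (-1.98596, -1.0982, 0)–(-1.68152, -1.0982, 0.304439)  len=0.4305
  (v13,v16,v17) [+--] → (-1.68152, -1.0982, 0.304439)–(-1.39594, -1.0982, 0.59)  len=0.4039
  (v13,v17,v14) [+-+] → (-1.39594, -1.0982, 0.59)–(-1.17451, -1.0982, 0.368565)  len=0.3132
  (v14,v17,v18) [+--] → (-1.17451, -1.0982, 0.368565)–(-0.805966, -1.0982, 0)  len=0.5212
  (v14,v18,v15) [+-+] → (-0.805966, -1.0982, 0)–(-0.87641, -1.0982, -0.0704442)  len=0.0996
  (v15,v18,v19) [+--] → (-0.87641, -1.0982, -0.0704442)–(-1.39594, -1.0982, -0.59)  len=0.7347
  (v15,v19,v12) [+-+] → (-1.39594, -1.0982, -0.59)–(-1.61738, -1.0982, -0.368565)  len=0.3132
  (v12,v19,v16) [+--] → (-1.61738, -1.0982, -0.368565)–(-1.98596, -1.0982, 0)  len=0.5212
  (v20,v0,v21) [-+-] → (1.98596, -1.0982, 0)–(1.61738, -1.0982, 0.368565)  len=0.5212
  (v21,v0,v1) [-++] → (1.61738, -1.0982, 0.368565)–(1.39594, -1.0982, 0.59)  len=0.3132
  (v21,v1,v22) [-+-] → (1.39594, -1.0982, 0.59)–(0.87641, -1.0982, 0.0704442)  len=0.7347
  (v22,v1,v2) [-++] → (0.87641, -1.0982, 0.0704442)–(0.805966, -1.0982, 0)  len=0.0996
  (v22,v2,v23) [-+-] → (0.805966, -1.0982, 0)–(1.17451, -1.0982, -0.368565)  len=0.5212
  (v23,v2,v3) [-++] → (1.17451, -1.0982, -0.368565)–(1.39594, -1.0982, -0.59)  len=0.3132
  (v23,v3,v20) [-+-] → (1.39594, -1.0982, -0.59)–(1.68152, -1.0982, -0.304439)  len=0.4039
  (v20,v3,v0) [-++] → (1.68152, -1.0982, -0.304439)–(1.98596, -1.0982, 0)  len=0.4305

Chained into 2 loop(s):
  loop 1: 8 segments, perimeter = 3.3375
  loop 2: 8 segments, perimeter = 3.3375
Total perimeter = 6.675


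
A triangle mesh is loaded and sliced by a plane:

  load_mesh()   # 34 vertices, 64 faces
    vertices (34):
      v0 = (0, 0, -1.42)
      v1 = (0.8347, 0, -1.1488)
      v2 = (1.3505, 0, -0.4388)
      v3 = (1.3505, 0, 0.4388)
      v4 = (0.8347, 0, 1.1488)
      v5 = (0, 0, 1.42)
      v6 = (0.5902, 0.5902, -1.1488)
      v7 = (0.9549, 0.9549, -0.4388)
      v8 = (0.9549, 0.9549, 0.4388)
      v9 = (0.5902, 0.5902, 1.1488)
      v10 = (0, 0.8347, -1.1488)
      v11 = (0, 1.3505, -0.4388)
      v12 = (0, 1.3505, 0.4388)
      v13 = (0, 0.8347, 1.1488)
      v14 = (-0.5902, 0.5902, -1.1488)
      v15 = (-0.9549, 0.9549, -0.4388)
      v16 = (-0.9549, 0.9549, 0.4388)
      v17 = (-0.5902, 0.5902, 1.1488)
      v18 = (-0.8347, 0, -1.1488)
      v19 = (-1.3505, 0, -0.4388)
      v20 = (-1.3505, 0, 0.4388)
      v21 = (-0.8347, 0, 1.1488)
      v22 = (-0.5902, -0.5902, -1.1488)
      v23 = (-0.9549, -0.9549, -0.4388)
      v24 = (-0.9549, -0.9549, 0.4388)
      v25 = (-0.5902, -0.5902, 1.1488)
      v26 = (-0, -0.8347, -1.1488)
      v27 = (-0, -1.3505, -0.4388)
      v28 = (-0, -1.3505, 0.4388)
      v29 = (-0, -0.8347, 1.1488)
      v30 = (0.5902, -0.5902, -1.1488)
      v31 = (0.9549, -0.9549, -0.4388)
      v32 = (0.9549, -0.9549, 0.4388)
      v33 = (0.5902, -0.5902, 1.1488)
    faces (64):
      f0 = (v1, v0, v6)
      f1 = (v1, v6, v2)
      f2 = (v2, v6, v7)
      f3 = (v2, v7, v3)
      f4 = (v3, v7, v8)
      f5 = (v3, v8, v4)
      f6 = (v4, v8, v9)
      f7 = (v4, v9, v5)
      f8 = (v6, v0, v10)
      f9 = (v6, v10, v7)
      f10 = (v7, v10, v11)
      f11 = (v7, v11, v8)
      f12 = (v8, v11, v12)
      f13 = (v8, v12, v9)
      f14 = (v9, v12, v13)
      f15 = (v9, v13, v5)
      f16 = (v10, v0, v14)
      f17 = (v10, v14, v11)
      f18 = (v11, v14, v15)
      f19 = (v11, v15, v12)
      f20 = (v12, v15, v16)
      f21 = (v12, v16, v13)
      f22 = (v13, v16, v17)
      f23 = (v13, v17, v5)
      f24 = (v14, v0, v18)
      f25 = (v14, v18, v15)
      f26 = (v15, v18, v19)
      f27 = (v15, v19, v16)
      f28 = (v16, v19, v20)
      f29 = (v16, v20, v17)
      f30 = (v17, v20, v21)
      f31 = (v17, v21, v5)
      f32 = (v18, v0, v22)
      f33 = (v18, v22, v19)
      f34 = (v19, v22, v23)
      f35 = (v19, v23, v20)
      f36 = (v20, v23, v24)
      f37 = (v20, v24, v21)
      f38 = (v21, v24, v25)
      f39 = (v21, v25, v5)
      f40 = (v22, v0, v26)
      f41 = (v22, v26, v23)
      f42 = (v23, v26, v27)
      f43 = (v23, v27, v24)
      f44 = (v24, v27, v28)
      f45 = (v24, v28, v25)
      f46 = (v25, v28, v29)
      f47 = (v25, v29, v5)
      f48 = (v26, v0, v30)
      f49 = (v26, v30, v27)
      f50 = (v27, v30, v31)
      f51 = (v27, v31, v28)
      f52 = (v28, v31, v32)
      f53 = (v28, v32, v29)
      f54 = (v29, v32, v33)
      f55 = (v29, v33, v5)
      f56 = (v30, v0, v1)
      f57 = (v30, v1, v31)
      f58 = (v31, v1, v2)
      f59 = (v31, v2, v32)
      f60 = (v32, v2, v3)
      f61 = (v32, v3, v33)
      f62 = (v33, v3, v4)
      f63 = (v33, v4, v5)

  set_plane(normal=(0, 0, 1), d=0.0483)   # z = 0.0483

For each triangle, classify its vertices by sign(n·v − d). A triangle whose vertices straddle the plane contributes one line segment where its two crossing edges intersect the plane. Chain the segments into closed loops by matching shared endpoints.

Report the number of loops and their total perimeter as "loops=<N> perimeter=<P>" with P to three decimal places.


loops=1 perimeter=8.269

Straddling triangles (16 of 64):
  (v2,v7,v3) [--+] → (1.17447, 0.424896, 0.0483)–(1.3505, 0, 0.0483)  len=0.4599
  (v3,v7,v8) [+-+] → (1.17447, 0.424896, 0.0483)–(0.9549, 0.9549, 0.0483)  len=0.5737
  (v7,v11,v8) [--+] → (0.530004, 1.13093, 0.0483)–(0.9549, 0.9549, 0.0483)  len=0.4599
  (v8,v11,v12) [+-+] → (0.530004, 1.13093, 0.0483)–(0, 1.3505, 0.0483)  len=0.5737
  (v11,v15,v12) [--+] → (-0.424896, 1.17447, 0.0483)–(0, 1.3505, 0.0483)  len=0.4599
  (v12,v15,v16) [+-+] → (-0.424896, 1.17447, 0.0483)–(-0.9549, 0.9549, 0.0483)  len=0.5737
  (v15,v19,v16) [--+] → (-1.13093, 0.530004, 0.0483)–(-0.9549, 0.9549, 0.0483)  len=0.4599
  (v16,v19,v20) [+-+] → (-1.13093, 0.530004, 0.0483)–(-1.3505, 0, 0.0483)  len=0.5737
  (v19,v23,v20) [--+] → (-1.17447, -0.424896, 0.0483)–(-1.3505, 0, 0.0483)  len=0.4599
  (v20,v23,v24) [+-+] → (-1.17447, -0.424896, 0.0483)–(-0.9549, -0.9549, 0.0483)  len=0.5737
  (v23,v27,v24) [--+] → (-0.530004, -1.13093, 0.0483)–(-0.9549, -0.9549, 0.0483)  len=0.4599
  (v24,v27,v28) [+-+] → (-0.530004, -1.13093, 0.0483)–(0, -1.3505, 0.0483)  len=0.5737
  (v27,v31,v28) [--+] → (0.424896, -1.17447, 0.0483)–(0, -1.3505, 0.0483)  len=0.4599
  (v28,v31,v32) [+-+] → (0.424896, -1.17447, 0.0483)–(0.9549, -0.9549, 0.0483)  len=0.5737
  (v31,v2,v32) [--+] → (1.13093, -0.530004, 0.0483)–(0.9549, -0.9549, 0.0483)  len=0.4599
  (v32,v2,v3) [+-+] → (1.13093, -0.530004, 0.0483)–(1.3505, 0, 0.0483)  len=0.5737

Chained into 1 loop(s):
  loop 1: 16 segments, perimeter = 8.2688
Total perimeter = 8.269


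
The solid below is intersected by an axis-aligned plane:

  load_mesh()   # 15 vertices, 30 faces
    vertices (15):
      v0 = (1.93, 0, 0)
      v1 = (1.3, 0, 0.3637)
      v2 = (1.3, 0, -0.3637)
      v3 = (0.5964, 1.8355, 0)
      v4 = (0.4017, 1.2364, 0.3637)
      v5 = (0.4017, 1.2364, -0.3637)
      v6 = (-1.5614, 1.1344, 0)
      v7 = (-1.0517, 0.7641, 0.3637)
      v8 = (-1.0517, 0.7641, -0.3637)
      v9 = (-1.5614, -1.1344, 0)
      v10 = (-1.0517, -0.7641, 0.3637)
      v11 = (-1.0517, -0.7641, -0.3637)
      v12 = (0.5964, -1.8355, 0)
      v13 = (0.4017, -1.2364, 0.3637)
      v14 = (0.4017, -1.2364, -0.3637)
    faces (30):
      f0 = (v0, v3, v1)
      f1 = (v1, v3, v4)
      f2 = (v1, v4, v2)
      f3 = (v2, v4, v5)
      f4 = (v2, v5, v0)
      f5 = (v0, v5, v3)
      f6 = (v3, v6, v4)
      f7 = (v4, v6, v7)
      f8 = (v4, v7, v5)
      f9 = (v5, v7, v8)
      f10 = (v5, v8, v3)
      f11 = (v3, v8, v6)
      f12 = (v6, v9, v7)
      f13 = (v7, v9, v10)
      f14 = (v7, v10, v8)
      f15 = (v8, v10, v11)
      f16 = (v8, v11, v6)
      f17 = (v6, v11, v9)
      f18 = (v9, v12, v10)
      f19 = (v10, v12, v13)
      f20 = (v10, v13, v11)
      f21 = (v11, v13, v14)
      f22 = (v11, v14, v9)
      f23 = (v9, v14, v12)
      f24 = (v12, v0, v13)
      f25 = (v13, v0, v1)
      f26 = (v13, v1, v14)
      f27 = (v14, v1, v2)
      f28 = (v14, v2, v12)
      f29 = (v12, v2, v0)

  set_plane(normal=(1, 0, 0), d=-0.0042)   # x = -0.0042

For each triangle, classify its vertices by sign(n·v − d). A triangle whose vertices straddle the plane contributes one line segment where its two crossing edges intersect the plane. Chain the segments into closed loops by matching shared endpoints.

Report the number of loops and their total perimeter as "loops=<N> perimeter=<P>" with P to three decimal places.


loops=2 perimeter=4.045

Straddling triangles (12 of 30):
  (v3,v6,v4) [+-+] → (-0.0042, 1.64036, 0)–(-0.0042, 1.21531, 0.2885)  len=0.5137
  (v4,v6,v7) [+--] → (-0.0042, 1.21531, 0.2885)–(-0.0042, 1.1045, 0.3637)  len=0.1339
  (v4,v7,v5) [+-+] → (-0.0042, 1.1045, 0.3637)–(-0.0042, 1.1045, -0.160555)  len=0.5243
  (v5,v7,v8) [+--] → (-0.0042, 1.1045, -0.160555)–(-0.0042, 1.1045, -0.3637)  len=0.2031
  (v5,v8,v3) [+-+] → (-0.0042, 1.1045, -0.3637)–(-0.0042, 1.44506, -0.132539)  len=0.4116
  (v3,v8,v6) [+--] → (-0.0042, 1.44506, -0.132539)–(-0.0042, 1.64036, 0)  len=0.2360
  (v9,v12,v10) [-+-] → (-0.0042, -1.64036, 0)–(-0.0042, -1.44506, 0.132539)  len=0.2360
  (v10,v12,v13) [-++] → (-0.0042, -1.44506, 0.132539)–(-0.0042, -1.1045, 0.3637)  len=0.4116
  (v10,v13,v11) [-+-] → (-0.0042, -1.1045, 0.3637)–(-0.0042, -1.1045, 0.160555)  len=0.2031
  (v11,v13,v14) [-++] → (-0.0042, -1.1045, 0.160555)–(-0.0042, -1.1045, -0.3637)  len=0.5243
  (v11,v14,v9) [-+-] → (-0.0042, -1.1045, -0.3637)–(-0.0042, -1.21531, -0.2885)  len=0.1339
  (v9,v14,v12) [-++] → (-0.0042, -1.21531, -0.2885)–(-0.0042, -1.64036, 0)  len=0.5137

Chained into 2 loop(s):
  loop 1: 6 segments, perimeter = 2.0227
  loop 2: 6 segments, perimeter = 2.0227
Total perimeter = 4.045


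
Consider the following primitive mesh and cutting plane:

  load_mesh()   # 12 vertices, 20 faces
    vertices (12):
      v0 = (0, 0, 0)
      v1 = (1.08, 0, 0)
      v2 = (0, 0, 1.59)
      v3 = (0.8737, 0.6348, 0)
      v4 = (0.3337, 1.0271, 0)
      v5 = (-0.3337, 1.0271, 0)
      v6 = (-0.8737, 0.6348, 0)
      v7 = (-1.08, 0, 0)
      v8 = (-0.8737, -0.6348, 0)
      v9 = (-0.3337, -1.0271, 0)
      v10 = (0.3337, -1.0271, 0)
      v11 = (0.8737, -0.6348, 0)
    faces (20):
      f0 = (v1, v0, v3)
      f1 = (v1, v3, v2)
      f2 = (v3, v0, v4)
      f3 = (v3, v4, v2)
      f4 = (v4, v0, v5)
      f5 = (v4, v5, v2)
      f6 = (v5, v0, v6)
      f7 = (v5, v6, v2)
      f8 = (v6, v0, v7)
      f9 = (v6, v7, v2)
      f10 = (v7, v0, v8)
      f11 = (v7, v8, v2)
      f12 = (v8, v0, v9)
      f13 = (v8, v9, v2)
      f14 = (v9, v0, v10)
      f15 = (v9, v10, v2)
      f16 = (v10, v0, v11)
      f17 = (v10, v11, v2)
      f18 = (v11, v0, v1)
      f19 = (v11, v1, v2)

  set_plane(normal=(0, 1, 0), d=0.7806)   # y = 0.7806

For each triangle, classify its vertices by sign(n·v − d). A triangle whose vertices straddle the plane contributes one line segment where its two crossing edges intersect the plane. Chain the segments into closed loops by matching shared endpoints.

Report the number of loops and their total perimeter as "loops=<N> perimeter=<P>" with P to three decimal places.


Straddling triangles (6 of 20):
  (v3,v0,v4) [--+] → (0.253613, 0.7806, 0)–(0.673007, 0.7806, 0)  len=0.4194
  (v3,v4,v2) [-+-] → (0.673007, 0.7806, 0)–(0.253613, 0.7806, 0.381594)  len=0.5670
  (v4,v0,v5) [+-+] → (0.253613, 0.7806, 0)–(-0.253613, 0.7806, 0)  len=0.5072
  (v4,v5,v2) [++-] → (-0.253613, 0.7806, 0.381594)–(0.253613, 0.7806, 0.381594)  len=0.5072
  (v5,v0,v6) [+--] → (-0.253613, 0.7806, 0)–(-0.673007, 0.7806, 0)  len=0.4194
  (v5,v6,v2) [+--] → (-0.673007, 0.7806, 0)–(-0.253613, 0.7806, 0.381594)  len=0.5670

Chained into 1 loop(s):
  loop 1: 6 segments, perimeter = 2.9873
Total perimeter = 2.987

loops=1 perimeter=2.987


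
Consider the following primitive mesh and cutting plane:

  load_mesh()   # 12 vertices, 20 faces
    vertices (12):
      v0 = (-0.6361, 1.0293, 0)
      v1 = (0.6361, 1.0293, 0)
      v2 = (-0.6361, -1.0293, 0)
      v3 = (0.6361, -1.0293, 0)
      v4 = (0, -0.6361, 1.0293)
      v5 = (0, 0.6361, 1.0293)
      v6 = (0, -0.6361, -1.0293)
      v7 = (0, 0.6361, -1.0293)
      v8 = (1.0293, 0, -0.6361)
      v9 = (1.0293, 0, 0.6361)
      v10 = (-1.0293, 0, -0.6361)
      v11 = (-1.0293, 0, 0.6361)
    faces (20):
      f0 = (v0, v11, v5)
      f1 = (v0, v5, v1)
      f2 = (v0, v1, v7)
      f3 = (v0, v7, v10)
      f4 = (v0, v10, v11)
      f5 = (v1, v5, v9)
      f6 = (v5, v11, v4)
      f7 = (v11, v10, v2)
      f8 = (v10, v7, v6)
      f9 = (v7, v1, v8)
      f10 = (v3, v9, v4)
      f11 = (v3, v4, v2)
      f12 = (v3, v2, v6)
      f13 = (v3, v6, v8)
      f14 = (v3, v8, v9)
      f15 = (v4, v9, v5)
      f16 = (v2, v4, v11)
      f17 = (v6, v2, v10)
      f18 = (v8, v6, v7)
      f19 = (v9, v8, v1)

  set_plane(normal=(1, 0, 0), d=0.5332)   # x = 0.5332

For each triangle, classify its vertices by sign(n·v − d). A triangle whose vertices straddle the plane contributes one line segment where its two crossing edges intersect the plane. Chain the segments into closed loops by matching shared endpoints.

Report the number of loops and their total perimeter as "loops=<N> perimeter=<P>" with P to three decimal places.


loops=1 perimeter=5.668

Straddling triangles (10 of 20):
  (v0,v5,v1) [--+] → (0.5332, 0.965693, 0.166507)–(0.5332, 1.0293, 0)  len=0.1782
  (v0,v1,v7) [-+-] → (0.5332, 1.0293, 0)–(0.5332, 0.965693, -0.166507)  len=0.1782
  (v1,v5,v9) [+-+] → (0.5332, 0.965693, 0.166507)–(0.5332, 0.306586, 0.825614)  len=0.9321
  (v7,v1,v8) [-++] → (0.5332, 0.965693, -0.166507)–(0.5332, 0.306586, -0.825614)  len=0.9321
  (v3,v9,v4) [++-] → (0.5332, -0.306586, 0.825614)–(0.5332, -0.965693, 0.166507)  len=0.9321
  (v3,v4,v2) [+--] → (0.5332, -0.965693, 0.166507)–(0.5332, -1.0293, 0)  len=0.1782
  (v3,v2,v6) [+--] → (0.5332, -1.0293, 0)–(0.5332, -0.965693, -0.166507)  len=0.1782
  (v3,v6,v8) [+-+] → (0.5332, -0.965693, -0.166507)–(0.5332, -0.306586, -0.825614)  len=0.9321
  (v4,v9,v5) [-+-] → (0.5332, -0.306586, 0.825614)–(0.5332, 0.306586, 0.825614)  len=0.6132
  (v8,v6,v7) [+--] → (0.5332, -0.306586, -0.825614)–(0.5332, 0.306586, -0.825614)  len=0.6132

Chained into 1 loop(s):
  loop 1: 10 segments, perimeter = 5.6678
Total perimeter = 5.668


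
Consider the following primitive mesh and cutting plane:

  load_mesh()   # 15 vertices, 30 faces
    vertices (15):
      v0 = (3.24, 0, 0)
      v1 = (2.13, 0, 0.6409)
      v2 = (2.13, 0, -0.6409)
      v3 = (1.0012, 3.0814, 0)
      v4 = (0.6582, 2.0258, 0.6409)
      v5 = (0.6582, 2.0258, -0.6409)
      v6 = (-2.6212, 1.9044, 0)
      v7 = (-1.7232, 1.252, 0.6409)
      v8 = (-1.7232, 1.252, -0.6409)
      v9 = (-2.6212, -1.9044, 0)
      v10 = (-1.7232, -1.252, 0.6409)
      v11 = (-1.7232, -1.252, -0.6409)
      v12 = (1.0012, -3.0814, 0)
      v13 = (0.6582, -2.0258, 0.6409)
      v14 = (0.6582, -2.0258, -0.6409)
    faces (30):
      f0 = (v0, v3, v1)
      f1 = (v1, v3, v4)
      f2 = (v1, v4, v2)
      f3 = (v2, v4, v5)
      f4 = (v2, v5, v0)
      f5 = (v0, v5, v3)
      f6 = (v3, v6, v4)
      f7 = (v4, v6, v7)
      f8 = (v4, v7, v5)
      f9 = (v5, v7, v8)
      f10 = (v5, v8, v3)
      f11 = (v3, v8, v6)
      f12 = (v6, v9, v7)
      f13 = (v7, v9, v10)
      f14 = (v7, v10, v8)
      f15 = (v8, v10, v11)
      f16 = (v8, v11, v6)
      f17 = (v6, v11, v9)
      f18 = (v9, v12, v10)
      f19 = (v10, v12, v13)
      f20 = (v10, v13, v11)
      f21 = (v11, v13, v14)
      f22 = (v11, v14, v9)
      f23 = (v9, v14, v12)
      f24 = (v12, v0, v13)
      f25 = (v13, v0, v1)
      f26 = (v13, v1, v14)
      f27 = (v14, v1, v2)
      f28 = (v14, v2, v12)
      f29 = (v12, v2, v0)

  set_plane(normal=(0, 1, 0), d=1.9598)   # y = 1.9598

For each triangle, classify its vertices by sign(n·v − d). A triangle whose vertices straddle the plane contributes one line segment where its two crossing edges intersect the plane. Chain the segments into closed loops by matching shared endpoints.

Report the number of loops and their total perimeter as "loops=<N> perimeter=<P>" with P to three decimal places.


loops=2 perimeter=11.078

Straddling triangles (12 of 30):
  (v0,v3,v1) [-+-] → (1.8161, 1.9598, 0)–(1.41207, 1.9598, 0.233281)  len=0.4665
  (v1,v3,v4) [-++] → (1.41207, 1.9598, 0.233281)–(0.706151, 1.9598, 0.6409)  len=0.8152
  (v1,v4,v2) [-+-] → (0.706151, 1.9598, 0.6409)–(0.706151, 1.9598, 0.599139)  len=0.0418
  (v2,v4,v5) [-++] → (0.706151, 1.9598, 0.599139)–(0.706151, 1.9598, -0.6409)  len=1.2400
  (v2,v5,v0) [-+-] → (0.706151, 1.9598, -0.6409)–(0.742314, 1.9598, -0.62002)  len=0.0418
  (v0,v5,v3) [-++] → (0.742314, 1.9598, -0.62002)–(1.8161, 1.9598, 0)  len=1.2399
  (v3,v6,v4) [+-+] → (-2.4507, 1.9598, 0)–(-1.12467, 1.9598, 0.29247)  len=1.3579
  (v4,v6,v7) [+--] → (-1.12467, 1.9598, 0.29247)–(0.455082, 1.9598, 0.6409)  len=1.6177
  (v4,v7,v5) [+-+] → (0.455082, 1.9598, 0.6409)–(0.455082, 1.9598, -0.531571)  len=1.1725
  (v5,v7,v8) [+--] → (0.455082, 1.9598, -0.531571)–(0.455082, 1.9598, -0.6409)  len=0.1093
  (v5,v8,v3) [+-+] → (0.455082, 1.9598, -0.6409)–(-0.669122, 1.9598, -0.392934)  len=1.1512
  (v3,v8,v6) [+--] → (-0.669122, 1.9598, -0.392934)–(-2.4507, 1.9598, 0)  len=1.8244

Chained into 2 loop(s):
  loop 1: 6 segments, perimeter = 3.8452
  loop 2: 6 segments, perimeter = 7.2330
Total perimeter = 11.078
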